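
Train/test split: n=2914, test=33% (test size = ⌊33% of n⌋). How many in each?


Test = ⌊2914·33/100⌋ = 961
Train = 2914 - 961 = 1953

Train: 1953, Test: 961


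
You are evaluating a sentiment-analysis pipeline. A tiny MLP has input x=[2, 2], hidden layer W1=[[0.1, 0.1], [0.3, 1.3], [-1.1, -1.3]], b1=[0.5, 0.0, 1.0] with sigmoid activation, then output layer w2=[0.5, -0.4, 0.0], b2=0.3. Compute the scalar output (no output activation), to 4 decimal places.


z1[0] = (0.1)·(2) + (0.1)·(2) + 0.5 = 0.9
z1[1] = (0.3)·(2) + (1.3)·(2) + 0.0 = 3.2
z1[2] = (-1.1)·(2) + (-1.3)·(2) + 1.0 = -3.8
h = sigmoid(z1) = [0.7109, 0.9608, 0.0219]
output = (0.5)·(0.7109) + (-0.4)·(0.9608) + (0.0)·(0.0219) + 0.3 = 0.2711

0.2711


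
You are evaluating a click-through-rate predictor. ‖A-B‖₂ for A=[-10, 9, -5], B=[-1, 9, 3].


d = √((-10+ 1)² + (9-9)² + (-5-3)²)
  = √(81 + 0 + 64)
  = √145 = 12.0416

12.0416


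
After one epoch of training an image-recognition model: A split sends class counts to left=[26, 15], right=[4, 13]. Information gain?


Parent = [30, 28], H_parent = 0.9991
H_left = 0.9474 (n=41), H_right = 0.7871 (n=17)
H_children = (41/58)·0.9474 + (17/58)·0.7871 = 0.9004
IG = 0.9991 - 0.9004 = 0.0987

0.0987


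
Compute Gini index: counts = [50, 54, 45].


Probabilities: [50/149, 54/149, 45/149] ≈ [0.3356, 0.3624, 0.302]
Σpᵢ² = (2500 + 2916 + 2025)/149² = 7441/22201
Gini = 1 - Σpᵢ² = 1 - 7441/22201 = 0.6648

0.6648


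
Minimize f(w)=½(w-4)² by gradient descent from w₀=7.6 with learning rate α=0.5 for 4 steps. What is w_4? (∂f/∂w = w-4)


step 1: grad = 7.6-4 = 3.6; w = 7.6 - 0.5·(3.6) = 5.8
step 2: grad = 5.8-4 = 1.8; w = 5.8 - 0.5·(1.8) = 4.9
step 3: grad = 4.9-4 = 0.9; w = 4.9 - 0.5·(0.9) = 4.45
step 4: grad = 4.45-4 = 0.45; w = 4.45 - 0.5·(0.45) = 4.225

4.225


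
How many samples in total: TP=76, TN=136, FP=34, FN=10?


Total = TP + TN + FP + FN
= 76 + 136 + 34 + 10
= 256
(Predicted positive: 110, predicted negative: 146)

256


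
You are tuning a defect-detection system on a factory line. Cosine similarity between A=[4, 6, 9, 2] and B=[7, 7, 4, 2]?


A·B = 4·7 + 6·7 + 9·4 + 2·2 = 110
‖A‖ = √137 = 11.7047, ‖B‖ = √118 = 10.8628
cos = 110/(√137·√118) = 110/√16166 = 0.8651

0.8651


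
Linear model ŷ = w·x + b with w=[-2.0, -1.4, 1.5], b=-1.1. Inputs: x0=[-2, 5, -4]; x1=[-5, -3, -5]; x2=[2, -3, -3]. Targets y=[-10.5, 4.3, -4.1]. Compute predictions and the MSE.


ŷ0 = (-2.0)·(-2) + (-1.4)·(5) + (1.5)·(-4) - 1.1 = -10.1
ŷ1 = (-2.0)·(-5) + (-1.4)·(-3) + (1.5)·(-5) - 1.1 = 5.6
ŷ2 = (-2.0)·(2) + (-1.4)·(-3) + (1.5)·(-3) - 1.1 = -5.4
errors² = [0.16, 1.69, 1.69]
MSE = 3.5400/3 = 1.18

1.18


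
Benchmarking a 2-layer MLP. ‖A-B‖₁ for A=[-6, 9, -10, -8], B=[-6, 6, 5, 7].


d = |-6+ 6| + |9-6| + |-10-5| + |-8-7|
  = 0 + 3 + 15 + 15
  = 33

33


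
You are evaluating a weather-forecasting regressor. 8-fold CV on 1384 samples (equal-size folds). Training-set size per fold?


Fold size = 1384/8 = 173
Training per fold = 1384 - 173 = 1211

1211


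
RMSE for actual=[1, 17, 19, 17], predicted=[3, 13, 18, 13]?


MSE = 37/4 = 9.25
RMSE = √(37/4) = 3.0414

3.0414


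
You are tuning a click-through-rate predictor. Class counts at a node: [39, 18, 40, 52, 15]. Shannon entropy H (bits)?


Probabilities: [39/164, 18/164, 40/164, 52/164, 15/164] ≈ [0.2378, 0.1098, 0.2439, 0.3171, 0.0915]
H = -((39/164)·log₂(39/164) + (18/164)·log₂(18/164) + (40/164)·log₂(40/164) + (52/164)·log₂(52/164) + (15/164)·log₂(15/164))
  = 2.1802 bits

2.1802 bits


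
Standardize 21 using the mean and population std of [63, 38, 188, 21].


μ = 77.5, σ = 65.5229
z = (21 - 77.5)/65.5229 = -0.8623

-0.8623


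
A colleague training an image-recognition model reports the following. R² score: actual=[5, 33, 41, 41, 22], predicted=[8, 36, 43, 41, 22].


ȳ = 28.4
SS_res = Σ(y-ŷ)² = 22
SS_tot = Σ(y-ȳ)² = 927.2
R² = 1 - SS_res/SS_tot = 1 - 0.0237 = 0.9763

0.9763


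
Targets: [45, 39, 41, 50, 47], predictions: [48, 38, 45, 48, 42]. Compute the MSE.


Squared errors: (45-48)²=9, (39-38)²=1, (41-45)²=16, (50-48)²=4, (47-42)²=25
Sum = 55
MSE = 55/5 = 11

11


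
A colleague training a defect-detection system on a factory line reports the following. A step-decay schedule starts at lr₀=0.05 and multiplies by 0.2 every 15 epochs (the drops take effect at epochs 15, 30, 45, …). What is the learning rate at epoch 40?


n_drops = ⌊40/15⌋ = 2
lr = 0.05·0.2^2 = 0.05·0.04 = 0.002

0.002


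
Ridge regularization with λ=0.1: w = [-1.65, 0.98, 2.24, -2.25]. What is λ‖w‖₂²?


‖w‖₂² = (-1.65)² + (0.98)² + (2.24)² + (-2.25)²
     = 2.7225 + 0.9604 + 5.0176 + 5.0625
     = 13.763
λ·‖w‖₂² = 0.1·13.763 = 1.3763

1.3763


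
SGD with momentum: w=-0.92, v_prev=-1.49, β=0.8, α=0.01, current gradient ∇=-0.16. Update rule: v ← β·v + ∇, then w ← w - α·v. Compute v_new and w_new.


v_new = 0.8·-1.49 - 0.16 = -1.192 - 0.16 = -1.352
w_new = -0.92 - 0.01·-1.352 = -0.92 + 0.01352 = -0.90648

v_new=-1.352, w_new=-0.90648


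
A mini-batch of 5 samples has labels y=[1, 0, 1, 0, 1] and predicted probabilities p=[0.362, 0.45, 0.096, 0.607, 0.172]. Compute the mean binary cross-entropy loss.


L[0] = -ln(0.362) = 1.0161
L[1] = -ln(1-0.45) = -ln(0.55) = 0.5978
L[2] = -ln(0.096) = 2.3434
L[3] = -ln(1-0.607) = -ln(0.393) = 0.9339
L[4] = -ln(0.172) = 1.7603
mean = (1.0161 + 0.5978 + 2.3434 + 0.9339 + 1.7603)/5 = 1.3303

1.3303


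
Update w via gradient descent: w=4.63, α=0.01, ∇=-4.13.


w_new = w - α·∇
= 4.63 - 0.01·-4.13
= 4.63 + 0.0413
= 4.6713

4.6713


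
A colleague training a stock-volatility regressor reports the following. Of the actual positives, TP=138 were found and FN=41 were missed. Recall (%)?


Recall = TP/(TP+FN)
= 138/(138+41)
= 138/179 = 77.09%

77.09%


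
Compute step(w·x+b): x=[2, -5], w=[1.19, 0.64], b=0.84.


z = (2)·(1.19) + (-5)·(0.64) + 0.84
  = 0.02
step(z) = 1 (z≥0)

1


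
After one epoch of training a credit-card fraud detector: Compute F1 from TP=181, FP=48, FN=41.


Precision = 181/229 = 0.7904
Recall = 181/222 = 0.8153
F1 = 2·P·R/(P+R) = 2·TP/(2·TP+FP+FN) = 362/(362+48+41) = 362/451 = 0.8027

0.8027


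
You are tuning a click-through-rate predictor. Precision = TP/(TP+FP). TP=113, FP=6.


Precision = TP/(TP+FP)
= 113/(113+6)
= 113/119 = 94.96%

94.96%


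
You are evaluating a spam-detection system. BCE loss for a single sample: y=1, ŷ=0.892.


BCE = -[y·ln(p) + (1-y)·ln(1-p)]
= -1·ln(0.892) - 0
= -ln(0.892) = 0.1143

0.1143


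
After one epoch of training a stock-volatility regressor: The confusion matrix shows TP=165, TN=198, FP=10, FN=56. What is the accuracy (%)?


Accuracy = (TP+TN)/(TP+TN+FP+FN)
= (165+198)/(429)
= 363/429 = 84.62%

84.62%


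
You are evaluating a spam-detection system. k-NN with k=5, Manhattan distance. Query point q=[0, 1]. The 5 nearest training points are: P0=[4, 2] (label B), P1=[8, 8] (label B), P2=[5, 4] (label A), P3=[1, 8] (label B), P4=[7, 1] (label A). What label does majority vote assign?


d(q,P0) = 5  (label B)
d(q,P1) = 15  (label B)
d(q,P2) = 8  (label A)
d(q,P3) = 8  (label B)
d(q,P4) = 7  (label A)
Votes: A=2, B=3
Majority → B

B


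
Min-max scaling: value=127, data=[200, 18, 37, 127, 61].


min=18, max=200
(127-18)/(200-18) = 109/182 = 0.5989

0.5989


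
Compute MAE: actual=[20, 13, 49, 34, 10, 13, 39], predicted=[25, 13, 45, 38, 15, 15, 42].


Absolute errors: |20-25|=5, |13-13|=0, |49-45|=4, |34-38|=4, |10-15|=5, |13-15|=2, |39-42|=3
Sum = 23
MAE = 23/7 = 23/7

23/7


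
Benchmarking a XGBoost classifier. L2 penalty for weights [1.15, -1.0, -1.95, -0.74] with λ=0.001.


‖w‖₂² = (1.15)² + (-1.0)² + (-1.95)² + (-0.74)²
     = 1.3225 + 1 + 3.8025 + 0.5476
     = 6.6726
λ·‖w‖₂² = 0.001·6.6726 = 0.006673

0.006673


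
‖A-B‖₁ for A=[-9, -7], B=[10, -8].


d = |-9-10| + |-7+ 8|
  = 19 + 1
  = 20

20


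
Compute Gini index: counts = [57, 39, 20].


Probabilities: [57/116, 39/116, 20/116] ≈ [0.4914, 0.3362, 0.1724]
Σpᵢ² = (3249 + 1521 + 400)/116² = 5170/13456
Gini = 1 - Σpᵢ² = 1 - 5170/13456 = 0.6158

0.6158


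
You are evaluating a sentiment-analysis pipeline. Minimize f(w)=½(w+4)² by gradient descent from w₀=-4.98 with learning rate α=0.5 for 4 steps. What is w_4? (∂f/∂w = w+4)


step 1: grad = -4.98+4 = -0.98; w = -4.98 - 0.5·(-0.98) = -4.49
step 2: grad = -4.49+4 = -0.49; w = -4.49 - 0.5·(-0.49) = -4.245
step 3: grad = -4.245+4 = -0.245; w = -4.245 - 0.5·(-0.245) = -4.1225
step 4: grad = -4.1225+4 = -0.1225; w = -4.1225 - 0.5·(-0.1225) = -4.06125

-4.06125


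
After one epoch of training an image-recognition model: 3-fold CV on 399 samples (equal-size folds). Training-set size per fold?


Fold size = 399/3 = 133
Training per fold = 399 - 133 = 266

266


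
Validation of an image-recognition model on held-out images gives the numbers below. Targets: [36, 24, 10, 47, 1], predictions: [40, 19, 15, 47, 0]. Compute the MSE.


Squared errors: (36-40)²=16, (24-19)²=25, (10-15)²=25, (47-47)²=0, (1-0)²=1
Sum = 67
MSE = 67/5 = 67/5

67/5


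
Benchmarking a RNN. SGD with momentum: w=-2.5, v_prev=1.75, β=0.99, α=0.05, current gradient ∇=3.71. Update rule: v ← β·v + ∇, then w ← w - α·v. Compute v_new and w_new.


v_new = 0.99·1.75 + 3.71 = 1.7325 + 3.71 = 5.4425
w_new = -2.5 - 0.05·5.4425 = -2.5 - 0.272125 = -2.772125

v_new=5.4425, w_new=-2.772125


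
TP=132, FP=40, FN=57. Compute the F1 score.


Precision = 132/172 = 0.7674
Recall = 132/189 = 0.6984
F1 = 2·P·R/(P+R) = 2·TP/(2·TP+FP+FN) = 264/(264+40+57) = 264/361 = 0.7313

0.7313


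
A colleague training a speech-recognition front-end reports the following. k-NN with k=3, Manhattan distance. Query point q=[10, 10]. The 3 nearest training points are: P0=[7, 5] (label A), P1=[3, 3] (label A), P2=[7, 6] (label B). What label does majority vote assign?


d(q,P0) = 8  (label A)
d(q,P1) = 14  (label A)
d(q,P2) = 7  (label B)
Votes: A=2, B=1
Majority → A

A


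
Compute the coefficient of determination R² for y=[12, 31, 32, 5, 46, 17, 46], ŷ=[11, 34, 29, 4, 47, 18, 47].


ȳ = 27
SS_res = Σ(y-ŷ)² = 23
SS_tot = Σ(y-ȳ)² = 1572
R² = 1 - SS_res/SS_tot = 1 - 0.0146 = 0.9854

0.9854


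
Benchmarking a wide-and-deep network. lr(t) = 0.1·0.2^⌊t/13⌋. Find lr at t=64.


n_drops = ⌊64/13⌋ = 4
lr = 0.1·0.2^4 = 0.1·0.0016 = 0.00016

0.00016


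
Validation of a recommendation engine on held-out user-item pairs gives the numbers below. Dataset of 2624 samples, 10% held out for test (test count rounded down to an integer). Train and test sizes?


Test = ⌊2624·10/100⌋ = 262
Train = 2624 - 262 = 2362

Train: 2362, Test: 262


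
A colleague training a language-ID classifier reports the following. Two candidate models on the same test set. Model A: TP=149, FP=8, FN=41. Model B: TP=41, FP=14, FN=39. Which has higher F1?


Model A: P=149/157=0.949, R=149/190=0.7842, F1=2PR/(P+R)=2TP/(2TP+FP+FN)=298/347=0.8588
Model B: P=41/55=0.7455, R=41/80=0.5125, F1=2PR/(P+R)=2TP/(2TP+FP+FN)=82/135=0.6074
0.8588 > 0.6074 → Model A

Model A


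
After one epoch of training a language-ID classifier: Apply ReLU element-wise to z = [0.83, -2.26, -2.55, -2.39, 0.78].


ReLU(0.83) = max(0, 0.83) = 0.83
ReLU(-2.26) = max(0, -2.26) = 0.0
ReLU(-2.55) = max(0, -2.55) = 0.0
ReLU(-2.39) = max(0, -2.39) = 0.0
ReLU(0.78) = max(0, 0.78) = 0.78
result = [0.83, 0.0, 0.0, 0.0, 0.78]

[0.83, 0.0, 0.0, 0.0, 0.78]


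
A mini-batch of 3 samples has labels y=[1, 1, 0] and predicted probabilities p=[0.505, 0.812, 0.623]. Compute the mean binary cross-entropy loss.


L[0] = -ln(0.505) = 0.6832
L[1] = -ln(0.812) = 0.2083
L[2] = -ln(1-0.623) = -ln(0.377) = 0.9755
mean = (0.6832 + 0.2083 + 0.9755)/3 = 0.6223

0.6223


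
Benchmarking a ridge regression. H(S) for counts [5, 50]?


Probabilities: [5/55, 50/55] ≈ [0.0909, 0.9091]
H = -((5/55)·log₂(5/55) + (50/55)·log₂(50/55))
  = 0.4395 bits

0.4395 bits


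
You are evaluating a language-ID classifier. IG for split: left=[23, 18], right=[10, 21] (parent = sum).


Parent = [33, 39], H_parent = 0.995
H_left = 0.9892 (n=41), H_right = 0.9072 (n=31)
H_children = (41/72)·0.9892 + (31/72)·0.9072 = 0.9539
IG = 0.995 - 0.9539 = 0.0411

0.0411


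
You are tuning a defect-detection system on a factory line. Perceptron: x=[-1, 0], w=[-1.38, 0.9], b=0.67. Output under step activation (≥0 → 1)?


z = (-1)·(-1.38) + (0)·(0.9) + 0.67
  = 2.05
step(z) = 1 (z≥0)

1


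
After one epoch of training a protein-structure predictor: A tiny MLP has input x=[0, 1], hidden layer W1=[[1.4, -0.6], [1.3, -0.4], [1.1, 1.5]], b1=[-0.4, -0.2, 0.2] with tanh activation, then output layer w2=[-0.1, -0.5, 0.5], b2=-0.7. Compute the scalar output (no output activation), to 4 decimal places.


z1[0] = (1.4)·(0) + (-0.6)·(1) - 0.4 = -1.0
z1[1] = (1.3)·(0) + (-0.4)·(1) - 0.2 = -0.6
z1[2] = (1.1)·(0) + (1.5)·(1) + 0.2 = 1.7
h = tanh(z1) = [-0.7616, -0.537, 0.9354]
output = (-0.1)·(-0.7616) + (-0.5)·(-0.537) + (0.5)·(0.9354) - 0.7 = 0.1124

0.1124


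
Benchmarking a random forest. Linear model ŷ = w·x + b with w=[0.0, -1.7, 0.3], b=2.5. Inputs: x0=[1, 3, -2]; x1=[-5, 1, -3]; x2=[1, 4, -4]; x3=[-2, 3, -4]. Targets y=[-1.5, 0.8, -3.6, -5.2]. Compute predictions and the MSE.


ŷ0 = (0.0)·(1) + (-1.7)·(3) + (0.3)·(-2) + 2.5 = -3.2
ŷ1 = (0.0)·(-5) + (-1.7)·(1) + (0.3)·(-3) + 2.5 = -0.1
ŷ2 = (0.0)·(1) + (-1.7)·(4) + (0.3)·(-4) + 2.5 = -5.5
ŷ3 = (0.0)·(-2) + (-1.7)·(3) + (0.3)·(-4) + 2.5 = -3.8
errors² = [2.89, 0.81, 3.61, 1.96]
MSE = 9.2700/4 = 2.3175

2.3175


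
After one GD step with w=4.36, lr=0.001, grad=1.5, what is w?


w_new = w - α·∇
= 4.36 - 0.001·1.5
= 4.36 - 0.0015
= 4.3585

4.3585


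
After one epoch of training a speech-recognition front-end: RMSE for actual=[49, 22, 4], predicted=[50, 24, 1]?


MSE = 14/3 = 4.6667
RMSE = √(14/3) = 2.1602

2.1602


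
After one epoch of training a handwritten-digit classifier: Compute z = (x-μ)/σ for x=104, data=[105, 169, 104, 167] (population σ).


μ = 136.25, σ = 31.7598
z = (104 - 136.25)/31.7598 = -1.0154

-1.0154


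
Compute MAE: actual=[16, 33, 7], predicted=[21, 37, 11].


Absolute errors: |16-21|=5, |33-37|=4, |7-11|=4
Sum = 13
MAE = 13/3 = 13/3

13/3


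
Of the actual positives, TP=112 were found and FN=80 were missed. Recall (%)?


Recall = TP/(TP+FN)
= 112/(112+80)
= 112/192 = 58.33%

58.33%


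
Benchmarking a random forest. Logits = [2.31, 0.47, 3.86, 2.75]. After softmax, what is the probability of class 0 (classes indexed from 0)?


Exponentials: e^2.31=10.0744, e^0.47=1.6, e^3.86=47.4654, e^2.75=15.6426
Sum = 74.7824
Softmax = [0.1347, 0.0214, 0.6347, 0.2092]
p[0] = 10.0744/74.7824 = 0.1347

0.1347


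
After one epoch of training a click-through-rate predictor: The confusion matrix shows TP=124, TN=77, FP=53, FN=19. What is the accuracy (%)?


Accuracy = (TP+TN)/(TP+TN+FP+FN)
= (124+77)/(273)
= 201/273 = 73.63%

73.63%


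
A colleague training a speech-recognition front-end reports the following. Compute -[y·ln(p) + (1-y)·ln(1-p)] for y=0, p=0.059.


BCE = -[y·ln(p) + (1-y)·ln(1-p)]
= -0 - 1·ln(1-0.059)
= -ln(0.941) = 0.0608

0.0608


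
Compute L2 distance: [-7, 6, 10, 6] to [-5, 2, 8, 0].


d = √((-7+ 5)² + (6-2)² + (10-8)² + (6-0)²)
  = √(4 + 16 + 4 + 36)
  = √60 = 7.746

7.746


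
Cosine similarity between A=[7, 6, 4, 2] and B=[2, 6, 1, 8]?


A·B = 7·2 + 6·6 + 4·1 + 2·8 = 70
‖A‖ = √105 = 10.247, ‖B‖ = √105 = 10.247
cos = 70/(√105·√105) = 70/√11025 = 0.6667

0.6667


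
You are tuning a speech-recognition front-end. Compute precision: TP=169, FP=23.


Precision = TP/(TP+FP)
= 169/(169+23)
= 169/192 = 88.02%

88.02%


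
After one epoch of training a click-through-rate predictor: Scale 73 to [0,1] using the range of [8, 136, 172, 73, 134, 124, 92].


min=8, max=172
(73-8)/(172-8) = 65/164 = 0.3963

0.3963


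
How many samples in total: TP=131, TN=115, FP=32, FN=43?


Total = TP + TN + FP + FN
= 131 + 115 + 32 + 43
= 321
(Predicted positive: 163, predicted negative: 158)

321


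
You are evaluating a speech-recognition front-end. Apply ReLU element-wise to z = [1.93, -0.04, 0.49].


ReLU(1.93) = max(0, 1.93) = 1.93
ReLU(-0.04) = max(0, -0.04) = 0.0
ReLU(0.49) = max(0, 0.49) = 0.49
result = [1.93, 0.0, 0.49]

[1.93, 0.0, 0.49]


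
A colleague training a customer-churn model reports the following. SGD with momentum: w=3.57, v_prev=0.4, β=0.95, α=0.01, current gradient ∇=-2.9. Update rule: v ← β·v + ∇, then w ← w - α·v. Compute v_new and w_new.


v_new = 0.95·0.4 - 2.9 = 0.38 - 2.9 = -2.52
w_new = 3.57 - 0.01·-2.52 = 3.57 + 0.0252 = 3.5952

v_new=-2.52, w_new=3.5952


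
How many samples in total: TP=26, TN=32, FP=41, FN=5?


Total = TP + TN + FP + FN
= 26 + 32 + 41 + 5
= 104
(Predicted positive: 67, predicted negative: 37)

104


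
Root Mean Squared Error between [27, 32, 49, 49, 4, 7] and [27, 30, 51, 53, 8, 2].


MSE = 65/6 = 10.8333
RMSE = √(65/6) = 3.2914

3.2914


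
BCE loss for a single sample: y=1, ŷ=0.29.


BCE = -[y·ln(p) + (1-y)·ln(1-p)]
= -1·ln(0.29) - 0
= -ln(0.29) = 1.2379

1.2379


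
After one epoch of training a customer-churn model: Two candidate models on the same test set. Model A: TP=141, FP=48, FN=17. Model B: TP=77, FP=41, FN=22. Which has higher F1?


Model A: P=141/189=0.746, R=141/158=0.8924, F1=2PR/(P+R)=2TP/(2TP+FP+FN)=282/347=0.8127
Model B: P=77/118=0.6525, R=77/99=0.7778, F1=2PR/(P+R)=2TP/(2TP+FP+FN)=154/217=0.7097
0.8127 > 0.7097 → Model A

Model A


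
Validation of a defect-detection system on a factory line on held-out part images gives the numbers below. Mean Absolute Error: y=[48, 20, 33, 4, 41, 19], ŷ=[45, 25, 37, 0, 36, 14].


Absolute errors: |48-45|=3, |20-25|=5, |33-37|=4, |4-0|=4, |41-36|=5, |19-14|=5
Sum = 26
MAE = 26/6 = 13/3

13/3


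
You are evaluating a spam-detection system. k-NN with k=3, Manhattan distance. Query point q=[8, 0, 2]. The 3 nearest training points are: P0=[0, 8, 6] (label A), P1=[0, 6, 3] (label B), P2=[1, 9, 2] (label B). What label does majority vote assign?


d(q,P0) = 20  (label A)
d(q,P1) = 15  (label B)
d(q,P2) = 16  (label B)
Votes: A=1, B=2
Majority → B

B


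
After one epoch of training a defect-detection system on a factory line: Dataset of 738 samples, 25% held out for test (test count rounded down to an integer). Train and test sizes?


Test = ⌊738·25/100⌋ = 184
Train = 738 - 184 = 554

Train: 554, Test: 184


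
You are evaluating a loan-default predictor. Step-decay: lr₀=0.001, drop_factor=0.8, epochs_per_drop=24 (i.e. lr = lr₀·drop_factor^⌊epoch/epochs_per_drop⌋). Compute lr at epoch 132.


n_drops = ⌊132/24⌋ = 5
lr = 0.001·0.8^5 = 0.001·0.32768 = 0.00032768

0.00032768


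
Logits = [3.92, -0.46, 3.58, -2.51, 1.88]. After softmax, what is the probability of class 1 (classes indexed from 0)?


Exponentials: e^3.92=50.4004, e^-0.46=0.6313, e^3.58=35.8735, e^-2.51=0.0813, e^1.88=6.5535
Sum = 93.54
Softmax = [0.5388, 0.0067, 0.3835, 0.0009, 0.0701]
p[1] = 0.6313/93.54 = 0.0067

0.0067


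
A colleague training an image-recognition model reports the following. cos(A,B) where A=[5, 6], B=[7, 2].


A·B = 5·7 + 6·2 = 47
‖A‖ = √61 = 7.8102, ‖B‖ = √53 = 7.2801
cos = 47/(√61·√53) = 47/√3233 = 0.8266

0.8266


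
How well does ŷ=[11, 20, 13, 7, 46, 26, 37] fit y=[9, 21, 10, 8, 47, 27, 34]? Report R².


ȳ = 22.2857
SS_res = Σ(y-ŷ)² = 26
SS_tot = Σ(y-ȳ)² = 1303.43
R² = 1 - SS_res/SS_tot = 1 - 0.0199 = 0.9801

0.9801


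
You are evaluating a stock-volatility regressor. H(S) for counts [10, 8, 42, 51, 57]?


Probabilities: [10/168, 8/168, 42/168, 51/168, 57/168] ≈ [0.0595, 0.0476, 0.25, 0.3036, 0.3393]
H = -((10/168)·log₂(10/168) + (8/168)·log₂(8/168) + (42/168)·log₂(42/168) + (51/168)·log₂(51/168) + (57/168)·log₂(57/168))
  = 2.0026 bits

2.0026 bits


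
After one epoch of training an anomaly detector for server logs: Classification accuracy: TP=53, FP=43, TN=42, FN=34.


Accuracy = (TP+TN)/(TP+TN+FP+FN)
= (53+42)/(172)
= 95/172 = 55.23%

55.23%


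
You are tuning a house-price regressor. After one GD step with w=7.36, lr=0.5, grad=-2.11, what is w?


w_new = w - α·∇
= 7.36 - 0.5·-2.11
= 7.36 + 1.055
= 8.415

8.415


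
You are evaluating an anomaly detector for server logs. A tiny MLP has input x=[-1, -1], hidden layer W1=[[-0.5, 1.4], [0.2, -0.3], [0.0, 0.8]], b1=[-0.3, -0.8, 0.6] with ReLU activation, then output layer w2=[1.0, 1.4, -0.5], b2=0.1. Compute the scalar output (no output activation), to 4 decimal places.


z1[0] = (-0.5)·(-1) + (1.4)·(-1) - 0.3 = -1.2
z1[1] = (0.2)·(-1) + (-0.3)·(-1) - 0.8 = -0.7
z1[2] = (0.0)·(-1) + (0.8)·(-1) + 0.6 = -0.2
h = ReLU(z1) = [0.0, 0.0, 0.0]
output = (1.0)·(0.0) + (1.4)·(0.0) + (-0.5)·(0.0) + 0.1 = 0.1

0.1


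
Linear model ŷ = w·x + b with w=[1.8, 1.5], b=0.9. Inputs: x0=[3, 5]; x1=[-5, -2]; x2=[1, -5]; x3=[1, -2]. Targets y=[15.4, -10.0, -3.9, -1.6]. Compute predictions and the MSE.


ŷ0 = (1.8)·(3) + (1.5)·(5) + 0.9 = 13.8
ŷ1 = (1.8)·(-5) + (1.5)·(-2) + 0.9 = -11.1
ŷ2 = (1.8)·(1) + (1.5)·(-5) + 0.9 = -4.8
ŷ3 = (1.8)·(1) + (1.5)·(-2) + 0.9 = -0.3
errors² = [2.56, 1.21, 0.81, 1.69]
MSE = 6.2700/4 = 1.5675

1.5675


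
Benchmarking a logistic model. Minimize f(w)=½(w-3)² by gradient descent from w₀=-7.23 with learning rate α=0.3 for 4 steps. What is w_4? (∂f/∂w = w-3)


step 1: grad = -7.23-3 = -10.23; w = -7.23 - 0.3·(-10.23) = -4.161
step 2: grad = -4.161-3 = -7.161; w = -4.161 - 0.3·(-7.161) = -2.0127
step 3: grad = -2.0127-3 = -5.0127; w = -2.0127 - 0.3·(-5.0127) = -0.50889
step 4: grad = -0.50889-3 = -3.50889; w = -0.50889 - 0.3·(-3.50889) = 0.543777

0.543777


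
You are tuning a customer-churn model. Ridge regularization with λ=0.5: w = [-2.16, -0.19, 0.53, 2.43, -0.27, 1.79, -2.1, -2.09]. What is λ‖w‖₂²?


‖w‖₂² = (-2.16)² + (-0.19)² + (0.53)² + (2.43)² + (-0.27)² + (1.79)² + (-2.1)² + (-2.09)²
     = 4.6656 + 0.0361 + 0.2809 + 5.9049 + 0.0729 + 3.2041 + 4.41 + 4.3681
     = 22.9426
λ·‖w‖₂² = 0.5·22.9426 = 11.4713

11.4713


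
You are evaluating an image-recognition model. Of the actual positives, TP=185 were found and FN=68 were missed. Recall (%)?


Recall = TP/(TP+FN)
= 185/(185+68)
= 185/253 = 73.12%

73.12%


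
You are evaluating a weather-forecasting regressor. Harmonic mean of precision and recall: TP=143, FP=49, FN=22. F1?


Precision = 143/192 = 0.7448
Recall = 143/165 = 0.8667
F1 = 2·P·R/(P+R) = 2·TP/(2·TP+FP+FN) = 286/(286+49+22) = 286/357 = 0.8011

0.8011


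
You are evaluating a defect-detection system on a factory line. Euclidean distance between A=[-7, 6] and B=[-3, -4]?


d = √((-7+ 3)² + (6+ 4)²)
  = √(16 + 100)
  = √116 = 10.7703

10.7703


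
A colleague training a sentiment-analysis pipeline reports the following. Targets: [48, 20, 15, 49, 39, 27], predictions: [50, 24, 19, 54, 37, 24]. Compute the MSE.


Squared errors: (48-50)²=4, (20-24)²=16, (15-19)²=16, (49-54)²=25, (39-37)²=4, (27-24)²=9
Sum = 74
MSE = 74/6 = 37/3

37/3


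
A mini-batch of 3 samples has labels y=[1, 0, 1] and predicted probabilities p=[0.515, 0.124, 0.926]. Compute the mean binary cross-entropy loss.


L[0] = -ln(0.515) = 0.6636
L[1] = -ln(1-0.124) = -ln(0.876) = 0.1324
L[2] = -ln(0.926) = 0.0769
mean = (0.6636 + 0.1324 + 0.0769)/3 = 0.291

0.291


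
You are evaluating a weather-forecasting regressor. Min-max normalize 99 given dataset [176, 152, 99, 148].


min=99, max=176
(99-99)/(176-99) = 0/77 = 0.0

0.0


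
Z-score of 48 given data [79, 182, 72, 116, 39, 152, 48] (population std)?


μ = 98.2857, σ = 49.7328
z = (48 - 98.2857)/49.7328 = -1.0111

-1.0111


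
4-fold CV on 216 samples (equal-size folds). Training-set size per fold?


Fold size = 216/4 = 54
Training per fold = 216 - 54 = 162

162


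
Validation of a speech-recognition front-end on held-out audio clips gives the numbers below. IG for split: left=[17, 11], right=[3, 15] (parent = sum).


Parent = [20, 26], H_parent = 0.9877
H_left = 0.9666 (n=28), H_right = 0.65 (n=18)
H_children = (28/46)·0.9666 + (18/46)·0.65 = 0.8427
IG = 0.9877 - 0.8427 = 0.145

0.145


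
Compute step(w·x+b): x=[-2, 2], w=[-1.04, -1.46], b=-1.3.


z = (-2)·(-1.04) + (2)·(-1.46) - 1.3
  = -2.14
step(z) = 0 (z<0)

0


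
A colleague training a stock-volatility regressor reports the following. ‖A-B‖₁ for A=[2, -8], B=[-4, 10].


d = |2+ 4| + |-8-10|
  = 6 + 18
  = 24

24


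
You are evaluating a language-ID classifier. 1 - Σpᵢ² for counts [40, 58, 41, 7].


Probabilities: [40/146, 58/146, 41/146, 7/146] ≈ [0.274, 0.3973, 0.2808, 0.0479]
Σpᵢ² = (1600 + 3364 + 1681 + 49)/146² = 6694/21316
Gini = 1 - Σpᵢ² = 1 - 6694/21316 = 0.686

0.686


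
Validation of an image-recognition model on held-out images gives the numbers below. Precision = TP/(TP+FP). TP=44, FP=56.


Precision = TP/(TP+FP)
= 44/(44+56)
= 44/100 = 44.0%

44.0%


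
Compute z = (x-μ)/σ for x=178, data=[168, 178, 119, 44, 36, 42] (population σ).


μ = 97.8333, σ = 60.0511
z = (178 - 97.8333)/60.0511 = 1.335

1.335


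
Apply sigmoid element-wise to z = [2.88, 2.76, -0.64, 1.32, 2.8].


σ(2.88) = 1/(1+e^-2.88) = 0.9468
σ(2.76) = 1/(1+e^-2.76) = 0.9405
σ(-0.64) = 1/(1+e^0.64) = 0.3452
σ(1.32) = 1/(1+e^-1.32) = 0.7892
σ(2.8) = 1/(1+e^-2.8) = 0.9427
result = [0.9468, 0.9405, 0.3452, 0.7892, 0.9427]

[0.9468, 0.9405, 0.3452, 0.7892, 0.9427]


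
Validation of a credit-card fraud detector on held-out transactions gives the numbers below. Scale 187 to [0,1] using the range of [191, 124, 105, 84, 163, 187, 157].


min=84, max=191
(187-84)/(191-84) = 103/107 = 0.9626

0.9626


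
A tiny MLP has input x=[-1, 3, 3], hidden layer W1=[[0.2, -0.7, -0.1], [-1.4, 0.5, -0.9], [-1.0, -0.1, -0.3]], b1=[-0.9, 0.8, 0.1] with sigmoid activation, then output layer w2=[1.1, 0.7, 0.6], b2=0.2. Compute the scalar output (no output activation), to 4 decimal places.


z1[0] = (0.2)·(-1) + (-0.7)·(3) + (-0.1)·(3) - 0.9 = -3.5
z1[1] = (-1.4)·(-1) + (0.5)·(3) + (-0.9)·(3) + 0.8 = 1.0
z1[2] = (-1.0)·(-1) + (-0.1)·(3) + (-0.3)·(3) + 0.1 = -0.1
h = sigmoid(z1) = [0.0293, 0.7311, 0.475]
output = (1.1)·(0.0293) + (0.7)·(0.7311) + (0.6)·(0.475) + 0.2 = 1.029

1.029


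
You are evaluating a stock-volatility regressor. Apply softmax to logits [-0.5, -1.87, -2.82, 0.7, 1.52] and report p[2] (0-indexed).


Exponentials: e^-0.5=0.6065, e^-1.87=0.1541, e^-2.82=0.0596, e^0.7=2.0138, e^1.52=4.5722
Sum = 7.4062
Softmax = [0.0819, 0.0208, 0.008, 0.2719, 0.6173]
p[2] = 0.0596/7.4062 = 0.008

0.008


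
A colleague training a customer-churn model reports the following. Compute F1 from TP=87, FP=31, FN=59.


Precision = 87/118 = 0.7373
Recall = 87/146 = 0.5959
F1 = 2·P·R/(P+R) = 2·TP/(2·TP+FP+FN) = 174/(174+31+59) = 174/264 = 0.6591

0.6591


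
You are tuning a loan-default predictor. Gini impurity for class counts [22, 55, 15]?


Probabilities: [22/92, 55/92, 15/92] ≈ [0.2391, 0.5978, 0.163]
Σpᵢ² = (484 + 3025 + 225)/92² = 3734/8464
Gini = 1 - Σpᵢ² = 1 - 3734/8464 = 0.5588

0.5588


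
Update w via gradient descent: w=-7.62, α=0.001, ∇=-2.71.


w_new = w - α·∇
= -7.62 - 0.001·-2.71
= -7.62 + 0.00271
= -7.61729

-7.61729


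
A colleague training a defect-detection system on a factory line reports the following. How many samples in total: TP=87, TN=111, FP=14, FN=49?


Total = TP + TN + FP + FN
= 87 + 111 + 14 + 49
= 261
(Predicted positive: 101, predicted negative: 160)

261


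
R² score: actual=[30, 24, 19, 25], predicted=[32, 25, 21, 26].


ȳ = 24.5
SS_res = Σ(y-ŷ)² = 10
SS_tot = Σ(y-ȳ)² = 61
R² = 1 - SS_res/SS_tot = 1 - 0.1639 = 0.8361

0.8361


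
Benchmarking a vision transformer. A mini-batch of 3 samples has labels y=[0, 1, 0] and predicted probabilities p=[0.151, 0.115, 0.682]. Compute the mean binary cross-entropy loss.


L[0] = -ln(1-0.151) = -ln(0.849) = 0.1637
L[1] = -ln(0.115) = 2.1628
L[2] = -ln(1-0.682) = -ln(0.318) = 1.1457
mean = (0.1637 + 2.1628 + 1.1457)/3 = 1.1574

1.1574


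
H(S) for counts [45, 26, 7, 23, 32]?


Probabilities: [45/133, 26/133, 7/133, 23/133, 32/133] ≈ [0.3383, 0.1955, 0.0526, 0.1729, 0.2406]
H = -((45/133)·log₂(45/133) + (26/133)·log₂(26/133) + (7/133)·log₂(7/133) + (23/133)·log₂(23/133) + (32/133)·log₂(32/133))
  = 2.1452 bits

2.1452 bits


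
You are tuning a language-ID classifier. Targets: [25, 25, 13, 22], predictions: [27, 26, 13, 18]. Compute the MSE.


Squared errors: (25-27)²=4, (25-26)²=1, (13-13)²=0, (22-18)²=16
Sum = 21
MSE = 21/4 = 21/4

21/4


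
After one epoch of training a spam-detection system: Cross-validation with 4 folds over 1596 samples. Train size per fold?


Fold size = 1596/4 = 399
Training per fold = 1596 - 399 = 1197

1197


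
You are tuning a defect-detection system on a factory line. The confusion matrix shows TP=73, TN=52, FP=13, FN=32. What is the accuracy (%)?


Accuracy = (TP+TN)/(TP+TN+FP+FN)
= (73+52)/(170)
= 125/170 = 73.53%

73.53%


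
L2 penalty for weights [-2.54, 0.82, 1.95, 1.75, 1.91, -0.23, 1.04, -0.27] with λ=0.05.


‖w‖₂² = (-2.54)² + (0.82)² + (1.95)² + (1.75)² + (1.91)² + (-0.23)² + (1.04)² + (-0.27)²
     = 6.4516 + 0.6724 + 3.8025 + 3.0625 + 3.6481 + 0.0529 + 1.0816 + 0.0729
     = 18.8445
λ·‖w‖₂² = 0.05·18.8445 = 0.942225

0.942225


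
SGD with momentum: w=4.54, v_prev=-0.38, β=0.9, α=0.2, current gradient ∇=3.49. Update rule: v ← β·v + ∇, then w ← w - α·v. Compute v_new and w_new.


v_new = 0.9·-0.38 + 3.49 = -0.342 + 3.49 = 3.148
w_new = 4.54 - 0.2·3.148 = 4.54 - 0.6296 = 3.9104

v_new=3.148, w_new=3.9104


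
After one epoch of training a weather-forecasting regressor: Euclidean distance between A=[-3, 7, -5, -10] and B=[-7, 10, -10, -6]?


d = √((-3+ 7)² + (7-10)² + (-5+ 10)² + (-10+ 6)²)
  = √(16 + 9 + 25 + 16)
  = √66 = 8.124

8.124


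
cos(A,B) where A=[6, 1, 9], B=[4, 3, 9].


A·B = 6·4 + 1·3 + 9·9 = 108
‖A‖ = √118 = 10.8628, ‖B‖ = √106 = 10.2956
cos = 108/(√118·√106) = 108/√12508 = 0.9657

0.9657


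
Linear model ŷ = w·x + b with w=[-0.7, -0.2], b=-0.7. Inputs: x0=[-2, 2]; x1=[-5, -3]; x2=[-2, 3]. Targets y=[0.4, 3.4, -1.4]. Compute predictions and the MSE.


ŷ0 = (-0.7)·(-2) + (-0.2)·(2) - 0.7 = 0.3
ŷ1 = (-0.7)·(-5) + (-0.2)·(-3) - 0.7 = 3.4
ŷ2 = (-0.7)·(-2) + (-0.2)·(3) - 0.7 = 0.1
errors² = [0.01, 0.0, 2.25]
MSE = 2.2600/3 = 0.7533

0.7533


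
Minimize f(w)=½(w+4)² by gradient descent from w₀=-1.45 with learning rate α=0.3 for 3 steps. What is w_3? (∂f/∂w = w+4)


step 1: grad = -1.45+4 = 2.55; w = -1.45 - 0.3·(2.55) = -2.215
step 2: grad = -2.215+4 = 1.785; w = -2.215 - 0.3·(1.785) = -2.7505
step 3: grad = -2.7505+4 = 1.2495; w = -2.7505 - 0.3·(1.2495) = -3.12535

-3.12535


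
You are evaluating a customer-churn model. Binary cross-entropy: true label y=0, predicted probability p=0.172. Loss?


BCE = -[y·ln(p) + (1-y)·ln(1-p)]
= -0 - 1·ln(1-0.172)
= -ln(0.828) = 0.1887

0.1887


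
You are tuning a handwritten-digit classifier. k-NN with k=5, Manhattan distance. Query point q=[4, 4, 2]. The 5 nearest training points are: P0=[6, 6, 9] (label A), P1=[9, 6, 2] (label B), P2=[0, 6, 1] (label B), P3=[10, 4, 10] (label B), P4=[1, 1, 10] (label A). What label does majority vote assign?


d(q,P0) = 11  (label A)
d(q,P1) = 7  (label B)
d(q,P2) = 7  (label B)
d(q,P3) = 14  (label B)
d(q,P4) = 14  (label A)
Votes: A=2, B=3
Majority → B

B


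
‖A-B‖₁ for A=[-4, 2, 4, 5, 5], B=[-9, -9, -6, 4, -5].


d = |-4+ 9| + |2+ 9| + |4+ 6| + |5-4| + |5+ 5|
  = 5 + 11 + 10 + 1 + 10
  = 37

37


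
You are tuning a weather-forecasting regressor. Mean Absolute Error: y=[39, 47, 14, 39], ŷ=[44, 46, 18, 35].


Absolute errors: |39-44|=5, |47-46|=1, |14-18|=4, |39-35|=4
Sum = 14
MAE = 14/4 = 7/2

7/2


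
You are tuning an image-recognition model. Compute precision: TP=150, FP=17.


Precision = TP/(TP+FP)
= 150/(150+17)
= 150/167 = 89.82%

89.82%


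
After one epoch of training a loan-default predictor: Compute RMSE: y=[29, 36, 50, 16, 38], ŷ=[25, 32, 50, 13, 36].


MSE = 45/5 = 9
RMSE = √(45/5) = 3.0

3.0


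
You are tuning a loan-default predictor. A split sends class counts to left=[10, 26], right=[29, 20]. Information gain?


Parent = [39, 46], H_parent = 0.9951
H_left = 0.8524 (n=36), H_right = 0.9755 (n=49)
H_children = (36/85)·0.8524 + (49/85)·0.9755 = 0.9234
IG = 0.9951 - 0.9234 = 0.0717

0.0717


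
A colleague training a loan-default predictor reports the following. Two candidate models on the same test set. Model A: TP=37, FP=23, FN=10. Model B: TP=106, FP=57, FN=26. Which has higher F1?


Model A: P=37/60=0.6167, R=37/47=0.7872, F1=2PR/(P+R)=2TP/(2TP+FP+FN)=74/107=0.6916
Model B: P=106/163=0.6503, R=106/132=0.803, F1=2PR/(P+R)=2TP/(2TP+FP+FN)=212/295=0.7186
0.6916 < 0.7186 → Model B

Model B


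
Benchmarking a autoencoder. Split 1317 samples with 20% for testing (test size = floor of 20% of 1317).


Test = ⌊1317·20/100⌋ = 263
Train = 1317 - 263 = 1054

Train: 1054, Test: 263


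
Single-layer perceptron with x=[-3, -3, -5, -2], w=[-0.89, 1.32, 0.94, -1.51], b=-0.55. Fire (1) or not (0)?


z = (-3)·(-0.89) + (-3)·(1.32) + (-5)·(0.94) + (-2)·(-1.51) - 0.55
  = -3.52
step(z) = 0 (z<0)

0


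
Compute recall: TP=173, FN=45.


Recall = TP/(TP+FN)
= 173/(173+45)
= 173/218 = 79.36%

79.36%


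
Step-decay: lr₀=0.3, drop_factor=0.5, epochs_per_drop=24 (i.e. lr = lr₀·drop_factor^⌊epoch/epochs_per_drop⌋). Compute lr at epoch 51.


n_drops = ⌊51/24⌋ = 2
lr = 0.3·0.5^2 = 0.3·0.25 = 0.075

0.075


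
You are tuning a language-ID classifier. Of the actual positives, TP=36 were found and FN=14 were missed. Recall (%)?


Recall = TP/(TP+FN)
= 36/(36+14)
= 36/50 = 72.0%

72.0%


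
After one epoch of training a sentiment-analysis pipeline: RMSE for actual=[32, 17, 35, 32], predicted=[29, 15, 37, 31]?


MSE = 18/4 = 4.5
RMSE = √(18/4) = 2.1213

2.1213


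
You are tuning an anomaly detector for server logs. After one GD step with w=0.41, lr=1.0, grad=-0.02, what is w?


w_new = w - α·∇
= 0.41 - 1.0·-0.02
= 0.41 + 0.02
= 0.43

0.43


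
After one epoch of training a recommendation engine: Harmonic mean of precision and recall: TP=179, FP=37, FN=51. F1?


Precision = 179/216 = 0.8287
Recall = 179/230 = 0.7783
F1 = 2·P·R/(P+R) = 2·TP/(2·TP+FP+FN) = 358/(358+37+51) = 358/446 = 0.8027

0.8027


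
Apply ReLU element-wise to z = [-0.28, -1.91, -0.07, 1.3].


ReLU(-0.28) = max(0, -0.28) = 0.0
ReLU(-1.91) = max(0, -1.91) = 0.0
ReLU(-0.07) = max(0, -0.07) = 0.0
ReLU(1.3) = max(0, 1.3) = 1.3
result = [0.0, 0.0, 0.0, 1.3]

[0.0, 0.0, 0.0, 1.3]


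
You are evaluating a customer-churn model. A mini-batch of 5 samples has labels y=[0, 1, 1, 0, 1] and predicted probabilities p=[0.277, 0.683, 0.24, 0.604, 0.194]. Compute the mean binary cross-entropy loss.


L[0] = -ln(1-0.277) = -ln(0.723) = 0.3243
L[1] = -ln(0.683) = 0.3813
L[2] = -ln(0.24) = 1.4271
L[3] = -ln(1-0.604) = -ln(0.396) = 0.9263
L[4] = -ln(0.194) = 1.6399
mean = (0.3243 + 0.3813 + 1.4271 + 0.9263 + 1.6399)/5 = 0.9398

0.9398


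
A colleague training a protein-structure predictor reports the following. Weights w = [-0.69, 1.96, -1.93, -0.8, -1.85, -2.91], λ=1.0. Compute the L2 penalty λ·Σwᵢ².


‖w‖₂² = (-0.69)² + (1.96)² + (-1.93)² + (-0.8)² + (-1.85)² + (-2.91)²
     = 0.4761 + 3.8416 + 3.7249 + 0.64 + 3.4225 + 8.4681
     = 20.5732
λ·‖w‖₂² = 1.0·20.5732 = 20.5732

20.5732


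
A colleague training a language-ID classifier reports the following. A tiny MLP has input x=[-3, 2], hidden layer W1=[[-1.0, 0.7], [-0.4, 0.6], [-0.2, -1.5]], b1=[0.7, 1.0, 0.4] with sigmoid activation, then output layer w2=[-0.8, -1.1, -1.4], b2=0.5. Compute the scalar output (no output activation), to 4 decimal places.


z1[0] = (-1.0)·(-3) + (0.7)·(2) + 0.7 = 5.1
z1[1] = (-0.4)·(-3) + (0.6)·(2) + 1.0 = 3.4
z1[2] = (-0.2)·(-3) + (-1.5)·(2) + 0.4 = -2.0
h = sigmoid(z1) = [0.9939, 0.9677, 0.1192]
output = (-0.8)·(0.9939) + (-1.1)·(0.9677) + (-1.4)·(0.1192) + 0.5 = -1.5265

-1.5265


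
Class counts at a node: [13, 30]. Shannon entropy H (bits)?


Probabilities: [13/43, 30/43] ≈ [0.3023, 0.6977]
H = -((13/43)·log₂(13/43) + (30/43)·log₂(30/43))
  = 0.8841 bits

0.8841 bits


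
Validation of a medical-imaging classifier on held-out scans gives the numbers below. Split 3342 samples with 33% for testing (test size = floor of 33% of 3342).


Test = ⌊3342·33/100⌋ = 1102
Train = 3342 - 1102 = 2240

Train: 2240, Test: 1102


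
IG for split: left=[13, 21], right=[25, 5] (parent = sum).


Parent = [38, 26], H_parent = 0.9745
H_left = 0.9597 (n=34), H_right = 0.65 (n=30)
H_children = (34/64)·0.9597 + (30/64)·0.65 = 0.8145
IG = 0.9745 - 0.8145 = 0.16

0.16


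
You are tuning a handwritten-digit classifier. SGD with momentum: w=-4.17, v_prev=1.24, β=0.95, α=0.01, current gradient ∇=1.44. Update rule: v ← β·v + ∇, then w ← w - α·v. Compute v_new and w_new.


v_new = 0.95·1.24 + 1.44 = 1.178 + 1.44 = 2.618
w_new = -4.17 - 0.01·2.618 = -4.17 - 0.02618 = -4.19618

v_new=2.618, w_new=-4.19618


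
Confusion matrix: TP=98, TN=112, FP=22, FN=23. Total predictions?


Total = TP + TN + FP + FN
= 98 + 112 + 22 + 23
= 255
(Predicted positive: 120, predicted negative: 135)

255


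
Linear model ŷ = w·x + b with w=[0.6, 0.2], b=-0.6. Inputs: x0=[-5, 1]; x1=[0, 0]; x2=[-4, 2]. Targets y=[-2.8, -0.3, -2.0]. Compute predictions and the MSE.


ŷ0 = (0.6)·(-5) + (0.2)·(1) - 0.6 = -3.4
ŷ1 = (0.6)·(0) + (0.2)·(0) - 0.6 = -0.6
ŷ2 = (0.6)·(-4) + (0.2)·(2) - 0.6 = -2.6
errors² = [0.36, 0.09, 0.36]
MSE = 0.8100/3 = 0.27

0.27


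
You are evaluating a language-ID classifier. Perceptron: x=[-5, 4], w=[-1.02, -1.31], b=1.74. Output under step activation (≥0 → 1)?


z = (-5)·(-1.02) + (4)·(-1.31) + 1.74
  = 1.6
step(z) = 1 (z≥0)

1


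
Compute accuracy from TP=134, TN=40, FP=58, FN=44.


Accuracy = (TP+TN)/(TP+TN+FP+FN)
= (134+40)/(276)
= 174/276 = 63.04%

63.04%


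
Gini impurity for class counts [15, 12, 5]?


Probabilities: [15/32, 12/32, 5/32] ≈ [0.4688, 0.375, 0.1562]
Σpᵢ² = (225 + 144 + 25)/32² = 394/1024
Gini = 1 - Σpᵢ² = 1 - 394/1024 = 0.6152

0.6152


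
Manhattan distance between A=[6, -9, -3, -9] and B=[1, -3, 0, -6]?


d = |6-1| + |-9+ 3| + |-3-0| + |-9+ 6|
  = 5 + 6 + 3 + 3
  = 17

17


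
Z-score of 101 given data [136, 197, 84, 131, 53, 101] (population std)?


μ = 117, σ = 45.4569
z = (101 - 117)/45.4569 = -0.352

-0.352


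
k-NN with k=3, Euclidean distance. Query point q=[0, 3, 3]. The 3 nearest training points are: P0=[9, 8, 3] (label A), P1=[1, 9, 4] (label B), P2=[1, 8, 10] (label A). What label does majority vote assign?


d(q,P0) = 10.2956  (label A)
d(q,P1) = 6.1644  (label B)
d(q,P2) = 8.6603  (label A)
Votes: A=2, B=1
Majority → A

A


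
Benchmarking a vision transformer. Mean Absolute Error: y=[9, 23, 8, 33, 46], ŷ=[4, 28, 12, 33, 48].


Absolute errors: |9-4|=5, |23-28|=5, |8-12|=4, |33-33|=0, |46-48|=2
Sum = 16
MAE = 16/5 = 16/5

16/5
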